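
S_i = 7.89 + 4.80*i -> [7.89, 12.69, 17.49, 22.29, 27.09]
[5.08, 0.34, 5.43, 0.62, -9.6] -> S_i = Random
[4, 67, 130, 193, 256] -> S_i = 4 + 63*i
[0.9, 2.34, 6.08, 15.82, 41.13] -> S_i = 0.90*2.60^i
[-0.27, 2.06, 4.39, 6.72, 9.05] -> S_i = -0.27 + 2.33*i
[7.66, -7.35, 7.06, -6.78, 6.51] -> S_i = 7.66*(-0.96)^i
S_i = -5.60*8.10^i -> [-5.6, -45.36, -367.42, -2976.07, -24106.16]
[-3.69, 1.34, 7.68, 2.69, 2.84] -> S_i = Random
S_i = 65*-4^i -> [65, -260, 1040, -4160, 16640]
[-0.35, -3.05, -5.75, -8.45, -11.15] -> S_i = -0.35 + -2.70*i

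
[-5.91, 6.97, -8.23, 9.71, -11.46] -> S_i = -5.91*(-1.18)^i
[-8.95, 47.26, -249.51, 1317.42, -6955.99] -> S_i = -8.95*(-5.28)^i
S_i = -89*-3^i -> [-89, 267, -801, 2403, -7209]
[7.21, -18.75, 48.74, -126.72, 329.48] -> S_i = 7.21*(-2.60)^i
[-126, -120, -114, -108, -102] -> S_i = -126 + 6*i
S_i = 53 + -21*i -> [53, 32, 11, -10, -31]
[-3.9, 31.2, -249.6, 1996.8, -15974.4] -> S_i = -3.90*(-8.00)^i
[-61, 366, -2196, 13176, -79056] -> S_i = -61*-6^i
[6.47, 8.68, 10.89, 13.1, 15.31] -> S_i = 6.47 + 2.21*i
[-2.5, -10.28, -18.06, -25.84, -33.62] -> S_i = -2.50 + -7.78*i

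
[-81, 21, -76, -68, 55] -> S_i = Random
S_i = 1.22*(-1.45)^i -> [1.22, -1.77, 2.57, -3.72, 5.39]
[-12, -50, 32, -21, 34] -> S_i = Random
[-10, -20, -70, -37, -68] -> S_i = Random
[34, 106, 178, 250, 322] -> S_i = 34 + 72*i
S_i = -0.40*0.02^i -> [-0.4, -0.01, -0.0, -0.0, -0.0]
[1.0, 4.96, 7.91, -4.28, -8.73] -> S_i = Random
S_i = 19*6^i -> [19, 114, 684, 4104, 24624]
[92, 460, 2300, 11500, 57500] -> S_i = 92*5^i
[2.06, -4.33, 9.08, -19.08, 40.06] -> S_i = 2.06*(-2.10)^i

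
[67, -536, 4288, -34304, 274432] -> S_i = 67*-8^i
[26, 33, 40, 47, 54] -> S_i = 26 + 7*i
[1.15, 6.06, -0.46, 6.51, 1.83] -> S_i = Random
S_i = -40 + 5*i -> [-40, -35, -30, -25, -20]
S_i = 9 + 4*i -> [9, 13, 17, 21, 25]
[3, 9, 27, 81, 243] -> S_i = 3*3^i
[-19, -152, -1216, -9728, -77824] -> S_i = -19*8^i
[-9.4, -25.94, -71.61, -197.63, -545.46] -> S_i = -9.40*2.76^i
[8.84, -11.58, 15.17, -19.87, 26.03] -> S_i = 8.84*(-1.31)^i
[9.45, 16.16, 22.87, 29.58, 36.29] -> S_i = 9.45 + 6.71*i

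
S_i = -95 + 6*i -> [-95, -89, -83, -77, -71]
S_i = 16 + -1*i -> [16, 15, 14, 13, 12]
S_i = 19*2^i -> [19, 38, 76, 152, 304]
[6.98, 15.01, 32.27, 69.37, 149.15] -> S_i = 6.98*2.15^i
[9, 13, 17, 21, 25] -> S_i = 9 + 4*i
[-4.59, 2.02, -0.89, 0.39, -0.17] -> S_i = -4.59*(-0.44)^i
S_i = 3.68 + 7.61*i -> [3.68, 11.29, 18.9, 26.51, 34.12]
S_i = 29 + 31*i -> [29, 60, 91, 122, 153]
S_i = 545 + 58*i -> [545, 603, 661, 719, 777]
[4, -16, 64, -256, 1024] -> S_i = 4*-4^i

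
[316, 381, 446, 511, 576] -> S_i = 316 + 65*i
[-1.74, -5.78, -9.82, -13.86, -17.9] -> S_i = -1.74 + -4.04*i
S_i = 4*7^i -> [4, 28, 196, 1372, 9604]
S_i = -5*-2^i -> [-5, 10, -20, 40, -80]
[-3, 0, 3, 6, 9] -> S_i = -3 + 3*i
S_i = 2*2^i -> [2, 4, 8, 16, 32]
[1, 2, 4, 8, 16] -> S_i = 1*2^i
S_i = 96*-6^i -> [96, -576, 3456, -20736, 124416]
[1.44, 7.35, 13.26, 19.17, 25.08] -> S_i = 1.44 + 5.91*i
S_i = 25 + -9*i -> [25, 16, 7, -2, -11]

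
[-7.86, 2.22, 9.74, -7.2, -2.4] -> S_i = Random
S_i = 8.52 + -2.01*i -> [8.52, 6.51, 4.5, 2.49, 0.48]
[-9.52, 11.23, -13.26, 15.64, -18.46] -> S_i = -9.52*(-1.18)^i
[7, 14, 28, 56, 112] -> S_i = 7*2^i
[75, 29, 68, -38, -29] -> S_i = Random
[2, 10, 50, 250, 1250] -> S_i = 2*5^i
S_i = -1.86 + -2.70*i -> [-1.86, -4.56, -7.26, -9.96, -12.66]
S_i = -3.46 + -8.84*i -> [-3.46, -12.3, -21.14, -29.98, -38.82]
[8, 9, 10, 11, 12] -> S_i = 8 + 1*i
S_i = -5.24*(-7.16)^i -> [-5.24, 37.52, -268.63, 1923.4, -13771.57]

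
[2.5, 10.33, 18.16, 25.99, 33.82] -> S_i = 2.50 + 7.83*i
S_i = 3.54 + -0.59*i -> [3.54, 2.95, 2.36, 1.77, 1.18]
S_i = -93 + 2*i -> [-93, -91, -89, -87, -85]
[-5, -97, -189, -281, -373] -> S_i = -5 + -92*i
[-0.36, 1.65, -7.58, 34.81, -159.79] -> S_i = -0.36*(-4.59)^i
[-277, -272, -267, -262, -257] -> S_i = -277 + 5*i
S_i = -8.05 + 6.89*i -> [-8.05, -1.16, 5.73, 12.62, 19.51]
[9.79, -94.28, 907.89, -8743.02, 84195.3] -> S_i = 9.79*(-9.63)^i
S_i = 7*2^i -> [7, 14, 28, 56, 112]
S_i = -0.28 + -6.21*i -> [-0.28, -6.49, -12.7, -18.91, -25.12]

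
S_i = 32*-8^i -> [32, -256, 2048, -16384, 131072]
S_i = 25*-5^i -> [25, -125, 625, -3125, 15625]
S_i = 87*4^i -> [87, 348, 1392, 5568, 22272]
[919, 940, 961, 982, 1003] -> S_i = 919 + 21*i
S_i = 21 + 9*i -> [21, 30, 39, 48, 57]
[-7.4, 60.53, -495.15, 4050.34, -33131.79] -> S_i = -7.40*(-8.18)^i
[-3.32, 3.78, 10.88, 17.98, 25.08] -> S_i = -3.32 + 7.10*i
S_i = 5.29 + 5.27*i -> [5.29, 10.56, 15.83, 21.1, 26.37]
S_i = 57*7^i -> [57, 399, 2793, 19551, 136857]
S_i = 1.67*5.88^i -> [1.67, 9.82, 57.74, 339.51, 1996.3]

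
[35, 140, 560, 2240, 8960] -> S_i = 35*4^i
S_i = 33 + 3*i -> [33, 36, 39, 42, 45]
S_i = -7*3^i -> [-7, -21, -63, -189, -567]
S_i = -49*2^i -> [-49, -98, -196, -392, -784]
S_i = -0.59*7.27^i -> [-0.59, -4.29, -31.18, -226.7, -1648.12]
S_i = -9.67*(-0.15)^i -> [-9.67, 1.45, -0.22, 0.03, -0.0]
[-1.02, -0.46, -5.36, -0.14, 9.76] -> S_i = Random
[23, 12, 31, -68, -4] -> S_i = Random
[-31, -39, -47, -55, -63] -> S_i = -31 + -8*i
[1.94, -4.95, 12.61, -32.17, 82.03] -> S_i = 1.94*(-2.55)^i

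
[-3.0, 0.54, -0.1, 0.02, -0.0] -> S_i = -3.00*(-0.18)^i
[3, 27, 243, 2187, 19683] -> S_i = 3*9^i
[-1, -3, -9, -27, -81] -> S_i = -1*3^i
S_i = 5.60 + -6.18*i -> [5.6, -0.58, -6.76, -12.94, -19.12]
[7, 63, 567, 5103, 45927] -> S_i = 7*9^i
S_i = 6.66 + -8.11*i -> [6.66, -1.45, -9.56, -17.67, -25.78]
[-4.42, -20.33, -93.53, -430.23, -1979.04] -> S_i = -4.42*4.60^i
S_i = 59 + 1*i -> [59, 60, 61, 62, 63]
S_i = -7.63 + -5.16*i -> [-7.63, -12.79, -17.95, -23.11, -28.27]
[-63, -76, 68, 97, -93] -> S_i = Random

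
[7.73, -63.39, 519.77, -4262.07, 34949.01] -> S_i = 7.73*(-8.20)^i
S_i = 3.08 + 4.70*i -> [3.08, 7.78, 12.48, 17.18, 21.88]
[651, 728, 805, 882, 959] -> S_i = 651 + 77*i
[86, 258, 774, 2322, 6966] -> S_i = 86*3^i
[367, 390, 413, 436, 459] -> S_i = 367 + 23*i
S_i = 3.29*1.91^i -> [3.29, 6.28, 12.0, 22.92, 43.79]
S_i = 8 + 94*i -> [8, 102, 196, 290, 384]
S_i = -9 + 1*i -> [-9, -8, -7, -6, -5]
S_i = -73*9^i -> [-73, -657, -5913, -53217, -478953]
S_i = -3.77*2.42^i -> [-3.77, -9.12, -22.08, -53.43, -129.3]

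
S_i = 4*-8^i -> [4, -32, 256, -2048, 16384]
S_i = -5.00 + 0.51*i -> [-5.0, -4.49, -3.98, -3.47, -2.96]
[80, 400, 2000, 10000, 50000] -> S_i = 80*5^i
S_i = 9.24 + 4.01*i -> [9.24, 13.25, 17.26, 21.27, 25.28]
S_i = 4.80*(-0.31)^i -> [4.8, -1.49, 0.46, -0.14, 0.04]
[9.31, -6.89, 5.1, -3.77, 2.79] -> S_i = 9.31*(-0.74)^i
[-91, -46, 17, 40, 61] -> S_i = Random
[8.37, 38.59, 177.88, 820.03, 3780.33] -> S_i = 8.37*4.61^i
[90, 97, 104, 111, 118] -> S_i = 90 + 7*i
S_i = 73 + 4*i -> [73, 77, 81, 85, 89]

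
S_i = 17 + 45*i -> [17, 62, 107, 152, 197]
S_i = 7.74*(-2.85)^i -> [7.74, -22.06, 62.87, -179.17, 510.65]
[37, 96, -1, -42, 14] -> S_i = Random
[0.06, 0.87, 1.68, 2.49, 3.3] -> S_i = 0.06 + 0.81*i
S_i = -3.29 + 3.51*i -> [-3.29, 0.22, 3.73, 7.24, 10.75]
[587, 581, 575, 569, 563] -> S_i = 587 + -6*i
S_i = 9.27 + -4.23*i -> [9.27, 5.04, 0.81, -3.42, -7.65]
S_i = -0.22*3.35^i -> [-0.22, -0.74, -2.47, -8.27, -27.71]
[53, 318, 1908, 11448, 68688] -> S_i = 53*6^i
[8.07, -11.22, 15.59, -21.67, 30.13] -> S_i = 8.07*(-1.39)^i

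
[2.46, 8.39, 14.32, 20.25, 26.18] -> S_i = 2.46 + 5.93*i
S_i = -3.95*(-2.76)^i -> [-3.95, 10.9, -30.09, 83.05, -229.21]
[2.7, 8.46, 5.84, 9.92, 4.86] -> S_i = Random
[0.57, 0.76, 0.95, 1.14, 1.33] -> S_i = 0.57 + 0.19*i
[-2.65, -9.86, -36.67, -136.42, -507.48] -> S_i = -2.65*3.72^i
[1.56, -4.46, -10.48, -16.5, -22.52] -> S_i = 1.56 + -6.02*i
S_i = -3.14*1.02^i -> [-3.14, -3.2, -3.27, -3.33, -3.4]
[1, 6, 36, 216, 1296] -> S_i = 1*6^i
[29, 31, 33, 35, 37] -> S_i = 29 + 2*i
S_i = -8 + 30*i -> [-8, 22, 52, 82, 112]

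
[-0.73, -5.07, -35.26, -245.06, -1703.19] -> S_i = -0.73*6.95^i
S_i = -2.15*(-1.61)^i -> [-2.15, 3.46, -5.57, 8.97, -14.45]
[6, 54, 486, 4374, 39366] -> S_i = 6*9^i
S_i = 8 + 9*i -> [8, 17, 26, 35, 44]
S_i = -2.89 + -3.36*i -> [-2.89, -6.25, -9.61, -12.97, -16.33]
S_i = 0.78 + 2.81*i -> [0.78, 3.59, 6.4, 9.21, 12.02]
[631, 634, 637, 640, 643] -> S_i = 631 + 3*i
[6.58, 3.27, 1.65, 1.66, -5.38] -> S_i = Random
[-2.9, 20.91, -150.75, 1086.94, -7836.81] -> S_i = -2.90*(-7.21)^i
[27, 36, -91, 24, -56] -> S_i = Random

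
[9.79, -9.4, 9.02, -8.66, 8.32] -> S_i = 9.79*(-0.96)^i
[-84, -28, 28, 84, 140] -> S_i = -84 + 56*i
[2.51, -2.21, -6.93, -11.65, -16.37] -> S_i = 2.51 + -4.72*i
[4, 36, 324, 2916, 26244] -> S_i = 4*9^i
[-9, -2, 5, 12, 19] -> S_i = -9 + 7*i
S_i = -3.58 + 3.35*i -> [-3.58, -0.23, 3.12, 6.47, 9.82]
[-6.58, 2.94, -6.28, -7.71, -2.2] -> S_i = Random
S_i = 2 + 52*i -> [2, 54, 106, 158, 210]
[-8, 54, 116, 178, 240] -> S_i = -8 + 62*i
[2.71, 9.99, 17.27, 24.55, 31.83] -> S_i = 2.71 + 7.28*i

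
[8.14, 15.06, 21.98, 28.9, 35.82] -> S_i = 8.14 + 6.92*i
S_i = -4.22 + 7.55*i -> [-4.22, 3.33, 10.88, 18.43, 25.98]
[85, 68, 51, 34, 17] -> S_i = 85 + -17*i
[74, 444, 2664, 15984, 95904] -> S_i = 74*6^i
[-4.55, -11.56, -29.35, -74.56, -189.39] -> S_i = -4.55*2.54^i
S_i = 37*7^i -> [37, 259, 1813, 12691, 88837]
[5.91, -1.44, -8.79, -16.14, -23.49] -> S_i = 5.91 + -7.35*i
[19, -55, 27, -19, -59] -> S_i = Random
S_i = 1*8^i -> [1, 8, 64, 512, 4096]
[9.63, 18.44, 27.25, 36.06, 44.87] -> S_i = 9.63 + 8.81*i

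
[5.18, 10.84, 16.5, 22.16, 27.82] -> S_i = 5.18 + 5.66*i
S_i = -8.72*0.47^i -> [-8.72, -4.1, -1.93, -0.91, -0.43]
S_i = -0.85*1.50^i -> [-0.85, -1.27, -1.91, -2.87, -4.3]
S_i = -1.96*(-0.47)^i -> [-1.96, 0.92, -0.43, 0.2, -0.1]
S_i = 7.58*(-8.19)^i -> [7.58, -62.08, 508.44, -4164.1, 34103.96]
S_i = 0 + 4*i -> [0, 4, 8, 12, 16]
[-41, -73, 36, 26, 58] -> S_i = Random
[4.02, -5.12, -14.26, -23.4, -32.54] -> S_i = 4.02 + -9.14*i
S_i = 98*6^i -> [98, 588, 3528, 21168, 127008]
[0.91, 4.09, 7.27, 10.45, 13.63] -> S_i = 0.91 + 3.18*i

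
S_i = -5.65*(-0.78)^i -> [-5.65, 4.41, -3.44, 2.68, -2.09]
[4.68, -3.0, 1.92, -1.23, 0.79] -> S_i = 4.68*(-0.64)^i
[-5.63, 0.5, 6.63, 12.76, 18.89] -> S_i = -5.63 + 6.13*i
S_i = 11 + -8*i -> [11, 3, -5, -13, -21]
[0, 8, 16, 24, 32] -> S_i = 0 + 8*i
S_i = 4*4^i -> [4, 16, 64, 256, 1024]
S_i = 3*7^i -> [3, 21, 147, 1029, 7203]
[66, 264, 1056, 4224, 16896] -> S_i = 66*4^i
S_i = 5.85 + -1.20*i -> [5.85, 4.65, 3.45, 2.25, 1.05]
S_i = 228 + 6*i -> [228, 234, 240, 246, 252]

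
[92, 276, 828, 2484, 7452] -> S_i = 92*3^i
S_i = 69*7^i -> [69, 483, 3381, 23667, 165669]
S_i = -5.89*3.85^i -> [-5.89, -22.68, -87.3, -336.12, -1294.07]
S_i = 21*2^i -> [21, 42, 84, 168, 336]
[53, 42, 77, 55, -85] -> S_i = Random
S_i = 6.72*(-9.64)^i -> [6.72, -64.78, 624.49, -6020.05, 58033.32]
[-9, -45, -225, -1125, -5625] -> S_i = -9*5^i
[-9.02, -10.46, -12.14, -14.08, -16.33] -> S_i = -9.02*1.16^i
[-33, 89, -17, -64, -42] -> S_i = Random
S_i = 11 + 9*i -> [11, 20, 29, 38, 47]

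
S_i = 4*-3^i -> [4, -12, 36, -108, 324]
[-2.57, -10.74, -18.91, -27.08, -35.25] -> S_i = -2.57 + -8.17*i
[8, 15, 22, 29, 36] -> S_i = 8 + 7*i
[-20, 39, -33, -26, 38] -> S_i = Random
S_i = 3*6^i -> [3, 18, 108, 648, 3888]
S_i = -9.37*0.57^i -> [-9.37, -5.34, -3.04, -1.74, -0.99]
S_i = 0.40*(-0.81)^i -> [0.4, -0.32, 0.26, -0.21, 0.17]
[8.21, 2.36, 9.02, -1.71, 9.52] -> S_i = Random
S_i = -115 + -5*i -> [-115, -120, -125, -130, -135]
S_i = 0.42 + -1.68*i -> [0.42, -1.26, -2.94, -4.62, -6.3]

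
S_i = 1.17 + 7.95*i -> [1.17, 9.12, 17.07, 25.02, 32.97]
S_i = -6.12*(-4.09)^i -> [-6.12, 25.03, -102.38, 418.72, -1712.56]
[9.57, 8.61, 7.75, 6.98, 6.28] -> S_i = 9.57*0.90^i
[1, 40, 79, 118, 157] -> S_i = 1 + 39*i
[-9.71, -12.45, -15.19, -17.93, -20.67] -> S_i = -9.71 + -2.74*i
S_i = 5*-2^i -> [5, -10, 20, -40, 80]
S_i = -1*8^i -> [-1, -8, -64, -512, -4096]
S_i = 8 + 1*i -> [8, 9, 10, 11, 12]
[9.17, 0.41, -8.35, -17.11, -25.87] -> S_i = 9.17 + -8.76*i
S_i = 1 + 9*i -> [1, 10, 19, 28, 37]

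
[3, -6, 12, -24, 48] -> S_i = 3*-2^i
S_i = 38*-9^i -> [38, -342, 3078, -27702, 249318]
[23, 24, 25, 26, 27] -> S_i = 23 + 1*i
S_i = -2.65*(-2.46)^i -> [-2.65, 6.52, -16.04, 39.45, -97.05]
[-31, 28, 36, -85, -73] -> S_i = Random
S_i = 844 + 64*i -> [844, 908, 972, 1036, 1100]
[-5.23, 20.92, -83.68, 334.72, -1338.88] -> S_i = -5.23*(-4.00)^i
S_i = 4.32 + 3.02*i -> [4.32, 7.34, 10.36, 13.38, 16.4]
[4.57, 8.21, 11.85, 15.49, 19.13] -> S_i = 4.57 + 3.64*i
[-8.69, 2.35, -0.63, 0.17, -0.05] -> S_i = -8.69*(-0.27)^i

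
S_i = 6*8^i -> [6, 48, 384, 3072, 24576]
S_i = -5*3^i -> [-5, -15, -45, -135, -405]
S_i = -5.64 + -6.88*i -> [-5.64, -12.52, -19.4, -26.28, -33.16]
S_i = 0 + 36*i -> [0, 36, 72, 108, 144]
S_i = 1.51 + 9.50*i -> [1.51, 11.01, 20.51, 30.01, 39.51]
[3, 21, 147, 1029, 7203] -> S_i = 3*7^i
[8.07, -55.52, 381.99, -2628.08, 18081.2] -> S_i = 8.07*(-6.88)^i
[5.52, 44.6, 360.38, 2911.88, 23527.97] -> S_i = 5.52*8.08^i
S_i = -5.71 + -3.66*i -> [-5.71, -9.37, -13.03, -16.69, -20.35]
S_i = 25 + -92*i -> [25, -67, -159, -251, -343]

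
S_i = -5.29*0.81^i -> [-5.29, -4.28, -3.47, -2.81, -2.28]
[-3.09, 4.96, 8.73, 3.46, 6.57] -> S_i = Random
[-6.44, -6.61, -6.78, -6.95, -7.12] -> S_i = -6.44 + -0.17*i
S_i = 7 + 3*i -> [7, 10, 13, 16, 19]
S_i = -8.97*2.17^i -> [-8.97, -19.46, -42.24, -91.66, -198.9]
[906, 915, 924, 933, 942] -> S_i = 906 + 9*i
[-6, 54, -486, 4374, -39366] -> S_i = -6*-9^i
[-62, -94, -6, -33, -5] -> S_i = Random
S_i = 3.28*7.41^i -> [3.28, 24.3, 180.1, 1334.53, 9888.87]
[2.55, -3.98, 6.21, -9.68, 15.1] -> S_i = 2.55*(-1.56)^i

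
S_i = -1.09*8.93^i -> [-1.09, -9.73, -86.92, -776.21, -6931.58]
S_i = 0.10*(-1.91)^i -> [0.1, -0.19, 0.36, -0.7, 1.33]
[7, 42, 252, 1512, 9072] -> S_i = 7*6^i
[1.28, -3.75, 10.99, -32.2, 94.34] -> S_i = 1.28*(-2.93)^i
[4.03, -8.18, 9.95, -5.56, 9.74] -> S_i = Random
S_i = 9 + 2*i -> [9, 11, 13, 15, 17]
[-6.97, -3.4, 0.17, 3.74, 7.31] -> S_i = -6.97 + 3.57*i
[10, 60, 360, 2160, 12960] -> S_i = 10*6^i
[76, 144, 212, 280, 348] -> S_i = 76 + 68*i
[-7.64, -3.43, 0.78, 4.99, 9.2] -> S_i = -7.64 + 4.21*i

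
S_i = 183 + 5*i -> [183, 188, 193, 198, 203]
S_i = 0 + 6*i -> [0, 6, 12, 18, 24]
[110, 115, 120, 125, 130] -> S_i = 110 + 5*i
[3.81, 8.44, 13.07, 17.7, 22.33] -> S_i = 3.81 + 4.63*i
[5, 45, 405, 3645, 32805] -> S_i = 5*9^i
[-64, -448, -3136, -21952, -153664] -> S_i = -64*7^i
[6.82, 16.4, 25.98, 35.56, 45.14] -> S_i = 6.82 + 9.58*i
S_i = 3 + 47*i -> [3, 50, 97, 144, 191]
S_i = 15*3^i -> [15, 45, 135, 405, 1215]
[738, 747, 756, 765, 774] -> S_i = 738 + 9*i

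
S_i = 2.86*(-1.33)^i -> [2.86, -3.8, 5.06, -6.73, 8.95]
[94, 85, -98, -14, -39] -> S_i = Random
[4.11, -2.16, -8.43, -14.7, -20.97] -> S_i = 4.11 + -6.27*i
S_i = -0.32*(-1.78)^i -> [-0.32, 0.57, -1.01, 1.8, -3.21]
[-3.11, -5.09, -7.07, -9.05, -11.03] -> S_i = -3.11 + -1.98*i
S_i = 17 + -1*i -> [17, 16, 15, 14, 13]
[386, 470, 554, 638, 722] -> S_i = 386 + 84*i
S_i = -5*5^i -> [-5, -25, -125, -625, -3125]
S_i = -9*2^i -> [-9, -18, -36, -72, -144]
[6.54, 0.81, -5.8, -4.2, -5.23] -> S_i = Random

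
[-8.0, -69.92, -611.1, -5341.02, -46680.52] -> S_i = -8.00*8.74^i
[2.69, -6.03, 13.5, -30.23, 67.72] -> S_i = 2.69*(-2.24)^i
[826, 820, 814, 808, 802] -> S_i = 826 + -6*i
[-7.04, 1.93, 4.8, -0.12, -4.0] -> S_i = Random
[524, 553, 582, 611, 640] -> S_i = 524 + 29*i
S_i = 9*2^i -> [9, 18, 36, 72, 144]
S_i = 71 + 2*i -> [71, 73, 75, 77, 79]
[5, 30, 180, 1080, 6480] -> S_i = 5*6^i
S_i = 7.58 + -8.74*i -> [7.58, -1.16, -9.9, -18.64, -27.38]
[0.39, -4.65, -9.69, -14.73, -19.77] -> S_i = 0.39 + -5.04*i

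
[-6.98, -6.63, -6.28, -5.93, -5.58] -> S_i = -6.98 + 0.35*i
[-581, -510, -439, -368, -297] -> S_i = -581 + 71*i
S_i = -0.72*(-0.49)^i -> [-0.72, 0.35, -0.17, 0.08, -0.04]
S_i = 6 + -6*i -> [6, 0, -6, -12, -18]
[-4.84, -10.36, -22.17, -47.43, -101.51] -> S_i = -4.84*2.14^i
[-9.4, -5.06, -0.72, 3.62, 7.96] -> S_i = -9.40 + 4.34*i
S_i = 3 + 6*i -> [3, 9, 15, 21, 27]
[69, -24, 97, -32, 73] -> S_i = Random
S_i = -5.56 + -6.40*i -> [-5.56, -11.96, -18.36, -24.76, -31.16]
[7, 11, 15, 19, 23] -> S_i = 7 + 4*i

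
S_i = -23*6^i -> [-23, -138, -828, -4968, -29808]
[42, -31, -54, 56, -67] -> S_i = Random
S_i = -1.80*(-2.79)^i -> [-1.8, 5.02, -14.01, 39.09, -109.07]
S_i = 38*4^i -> [38, 152, 608, 2432, 9728]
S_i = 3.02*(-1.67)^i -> [3.02, -5.04, 8.42, -14.07, 23.49]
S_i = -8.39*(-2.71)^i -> [-8.39, 22.74, -61.62, 166.98, -452.52]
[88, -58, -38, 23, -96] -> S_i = Random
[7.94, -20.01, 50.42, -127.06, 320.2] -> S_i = 7.94*(-2.52)^i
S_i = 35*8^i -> [35, 280, 2240, 17920, 143360]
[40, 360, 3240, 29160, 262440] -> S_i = 40*9^i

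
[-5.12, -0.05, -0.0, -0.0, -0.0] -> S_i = -5.12*0.01^i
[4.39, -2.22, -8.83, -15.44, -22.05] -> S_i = 4.39 + -6.61*i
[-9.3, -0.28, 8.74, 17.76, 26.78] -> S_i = -9.30 + 9.02*i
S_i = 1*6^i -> [1, 6, 36, 216, 1296]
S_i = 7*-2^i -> [7, -14, 28, -56, 112]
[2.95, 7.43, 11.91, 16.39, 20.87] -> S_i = 2.95 + 4.48*i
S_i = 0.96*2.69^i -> [0.96, 2.58, 6.95, 18.69, 50.27]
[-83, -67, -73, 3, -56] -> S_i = Random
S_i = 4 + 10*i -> [4, 14, 24, 34, 44]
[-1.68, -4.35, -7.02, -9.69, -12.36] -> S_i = -1.68 + -2.67*i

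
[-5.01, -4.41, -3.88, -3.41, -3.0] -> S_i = -5.01*0.88^i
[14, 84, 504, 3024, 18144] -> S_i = 14*6^i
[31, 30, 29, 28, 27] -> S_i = 31 + -1*i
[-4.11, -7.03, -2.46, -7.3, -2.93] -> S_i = Random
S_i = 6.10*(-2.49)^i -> [6.1, -15.19, 37.82, -94.17, 234.49]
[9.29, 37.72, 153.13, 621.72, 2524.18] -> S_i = 9.29*4.06^i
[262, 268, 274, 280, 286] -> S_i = 262 + 6*i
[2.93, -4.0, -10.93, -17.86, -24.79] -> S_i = 2.93 + -6.93*i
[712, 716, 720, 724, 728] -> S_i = 712 + 4*i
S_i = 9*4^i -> [9, 36, 144, 576, 2304]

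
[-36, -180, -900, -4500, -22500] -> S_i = -36*5^i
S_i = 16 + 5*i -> [16, 21, 26, 31, 36]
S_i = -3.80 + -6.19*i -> [-3.8, -9.99, -16.18, -22.37, -28.56]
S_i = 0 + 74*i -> [0, 74, 148, 222, 296]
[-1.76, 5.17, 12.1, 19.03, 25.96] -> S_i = -1.76 + 6.93*i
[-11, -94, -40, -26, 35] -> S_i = Random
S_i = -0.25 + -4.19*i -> [-0.25, -4.44, -8.63, -12.82, -17.01]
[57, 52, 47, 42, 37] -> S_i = 57 + -5*i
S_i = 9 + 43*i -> [9, 52, 95, 138, 181]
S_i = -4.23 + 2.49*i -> [-4.23, -1.74, 0.75, 3.24, 5.73]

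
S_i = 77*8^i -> [77, 616, 4928, 39424, 315392]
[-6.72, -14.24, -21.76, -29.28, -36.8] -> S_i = -6.72 + -7.52*i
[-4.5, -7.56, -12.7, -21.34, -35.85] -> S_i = -4.50*1.68^i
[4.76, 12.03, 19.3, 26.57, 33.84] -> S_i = 4.76 + 7.27*i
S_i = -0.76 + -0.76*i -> [-0.76, -1.52, -2.28, -3.04, -3.8]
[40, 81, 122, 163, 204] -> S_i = 40 + 41*i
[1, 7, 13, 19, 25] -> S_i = 1 + 6*i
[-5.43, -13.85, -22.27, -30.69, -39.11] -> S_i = -5.43 + -8.42*i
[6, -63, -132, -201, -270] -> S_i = 6 + -69*i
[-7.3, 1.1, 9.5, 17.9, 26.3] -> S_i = -7.30 + 8.40*i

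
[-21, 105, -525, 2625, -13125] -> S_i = -21*-5^i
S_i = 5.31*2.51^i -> [5.31, 13.33, 33.45, 83.97, 210.76]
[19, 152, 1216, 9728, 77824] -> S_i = 19*8^i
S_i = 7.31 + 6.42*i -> [7.31, 13.73, 20.15, 26.57, 32.99]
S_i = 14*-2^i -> [14, -28, 56, -112, 224]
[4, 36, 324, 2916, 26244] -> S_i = 4*9^i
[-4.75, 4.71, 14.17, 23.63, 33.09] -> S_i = -4.75 + 9.46*i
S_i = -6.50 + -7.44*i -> [-6.5, -13.94, -21.38, -28.82, -36.26]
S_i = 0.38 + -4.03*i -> [0.38, -3.65, -7.68, -11.71, -15.74]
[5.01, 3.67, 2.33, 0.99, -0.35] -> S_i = 5.01 + -1.34*i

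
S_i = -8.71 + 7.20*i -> [-8.71, -1.51, 5.69, 12.89, 20.09]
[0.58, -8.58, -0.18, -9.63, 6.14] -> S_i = Random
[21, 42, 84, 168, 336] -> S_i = 21*2^i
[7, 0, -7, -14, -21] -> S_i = 7 + -7*i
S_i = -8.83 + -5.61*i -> [-8.83, -14.44, -20.05, -25.66, -31.27]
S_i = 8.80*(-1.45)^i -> [8.8, -12.76, 18.5, -26.83, 38.9]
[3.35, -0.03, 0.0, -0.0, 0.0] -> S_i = 3.35*(-0.01)^i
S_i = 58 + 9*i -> [58, 67, 76, 85, 94]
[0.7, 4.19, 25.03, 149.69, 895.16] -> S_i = 0.70*5.98^i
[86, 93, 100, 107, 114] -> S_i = 86 + 7*i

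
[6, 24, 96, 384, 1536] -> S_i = 6*4^i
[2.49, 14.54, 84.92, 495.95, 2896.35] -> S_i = 2.49*5.84^i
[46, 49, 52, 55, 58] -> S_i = 46 + 3*i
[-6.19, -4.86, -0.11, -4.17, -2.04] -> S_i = Random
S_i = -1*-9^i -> [-1, 9, -81, 729, -6561]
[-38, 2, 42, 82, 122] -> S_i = -38 + 40*i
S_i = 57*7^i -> [57, 399, 2793, 19551, 136857]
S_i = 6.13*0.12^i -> [6.13, 0.74, 0.09, 0.01, 0.0]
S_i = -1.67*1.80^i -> [-1.67, -3.01, -5.41, -9.74, -17.53]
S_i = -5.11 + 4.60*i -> [-5.11, -0.51, 4.09, 8.69, 13.29]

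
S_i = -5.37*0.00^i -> [-5.37, -0.0, -0.0, -0.0, -0.0]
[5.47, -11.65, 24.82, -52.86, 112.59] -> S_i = 5.47*(-2.13)^i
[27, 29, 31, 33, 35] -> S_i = 27 + 2*i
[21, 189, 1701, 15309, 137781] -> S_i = 21*9^i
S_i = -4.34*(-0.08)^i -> [-4.34, 0.35, -0.03, 0.0, -0.0]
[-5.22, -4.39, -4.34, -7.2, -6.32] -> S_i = Random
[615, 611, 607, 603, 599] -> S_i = 615 + -4*i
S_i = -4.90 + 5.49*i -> [-4.9, 0.59, 6.08, 11.57, 17.06]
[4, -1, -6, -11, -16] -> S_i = 4 + -5*i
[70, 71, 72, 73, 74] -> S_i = 70 + 1*i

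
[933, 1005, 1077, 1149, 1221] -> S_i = 933 + 72*i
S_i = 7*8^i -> [7, 56, 448, 3584, 28672]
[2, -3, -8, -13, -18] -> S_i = 2 + -5*i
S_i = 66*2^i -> [66, 132, 264, 528, 1056]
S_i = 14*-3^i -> [14, -42, 126, -378, 1134]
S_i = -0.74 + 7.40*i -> [-0.74, 6.66, 14.06, 21.46, 28.86]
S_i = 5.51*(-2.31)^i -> [5.51, -12.73, 29.4, -67.92, 156.89]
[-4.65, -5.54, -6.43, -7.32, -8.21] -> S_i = -4.65 + -0.89*i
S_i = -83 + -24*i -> [-83, -107, -131, -155, -179]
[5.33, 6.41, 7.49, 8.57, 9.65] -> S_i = 5.33 + 1.08*i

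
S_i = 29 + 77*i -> [29, 106, 183, 260, 337]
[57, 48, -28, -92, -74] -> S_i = Random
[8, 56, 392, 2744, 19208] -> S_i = 8*7^i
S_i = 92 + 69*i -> [92, 161, 230, 299, 368]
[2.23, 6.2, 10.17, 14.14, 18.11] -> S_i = 2.23 + 3.97*i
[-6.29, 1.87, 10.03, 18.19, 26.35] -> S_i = -6.29 + 8.16*i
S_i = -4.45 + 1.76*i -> [-4.45, -2.69, -0.93, 0.83, 2.59]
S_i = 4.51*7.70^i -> [4.51, 34.73, 267.4, 2058.96, 15854.02]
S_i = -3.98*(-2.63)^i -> [-3.98, 10.47, -27.53, 72.4, -190.42]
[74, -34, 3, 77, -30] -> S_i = Random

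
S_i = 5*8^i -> [5, 40, 320, 2560, 20480]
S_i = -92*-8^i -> [-92, 736, -5888, 47104, -376832]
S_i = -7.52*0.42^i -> [-7.52, -3.16, -1.33, -0.56, -0.23]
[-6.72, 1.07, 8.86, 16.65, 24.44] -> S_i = -6.72 + 7.79*i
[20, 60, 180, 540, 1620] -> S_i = 20*3^i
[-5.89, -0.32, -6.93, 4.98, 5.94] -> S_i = Random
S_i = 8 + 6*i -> [8, 14, 20, 26, 32]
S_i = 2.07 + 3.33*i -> [2.07, 5.4, 8.73, 12.06, 15.39]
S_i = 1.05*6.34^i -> [1.05, 6.66, 42.21, 267.58, 1696.47]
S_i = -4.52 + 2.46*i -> [-4.52, -2.06, 0.4, 2.86, 5.32]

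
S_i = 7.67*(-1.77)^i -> [7.67, -13.58, 24.03, -42.53, 75.28]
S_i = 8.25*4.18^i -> [8.25, 34.48, 144.15, 602.54, 2518.6]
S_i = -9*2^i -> [-9, -18, -36, -72, -144]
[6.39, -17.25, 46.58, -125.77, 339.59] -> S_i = 6.39*(-2.70)^i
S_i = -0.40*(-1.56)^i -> [-0.4, 0.62, -0.97, 1.52, -2.37]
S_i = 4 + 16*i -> [4, 20, 36, 52, 68]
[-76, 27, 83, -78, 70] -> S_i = Random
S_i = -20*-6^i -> [-20, 120, -720, 4320, -25920]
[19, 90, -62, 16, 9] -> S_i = Random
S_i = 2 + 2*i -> [2, 4, 6, 8, 10]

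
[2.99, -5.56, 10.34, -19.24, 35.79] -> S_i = 2.99*(-1.86)^i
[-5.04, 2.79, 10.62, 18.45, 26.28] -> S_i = -5.04 + 7.83*i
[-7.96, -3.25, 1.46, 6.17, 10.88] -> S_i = -7.96 + 4.71*i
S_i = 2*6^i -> [2, 12, 72, 432, 2592]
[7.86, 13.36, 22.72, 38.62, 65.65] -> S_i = 7.86*1.70^i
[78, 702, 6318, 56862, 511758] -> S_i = 78*9^i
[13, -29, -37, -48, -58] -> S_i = Random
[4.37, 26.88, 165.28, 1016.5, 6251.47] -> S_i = 4.37*6.15^i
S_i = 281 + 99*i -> [281, 380, 479, 578, 677]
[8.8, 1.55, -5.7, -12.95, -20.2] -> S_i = 8.80 + -7.25*i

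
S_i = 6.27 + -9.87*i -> [6.27, -3.6, -13.47, -23.34, -33.21]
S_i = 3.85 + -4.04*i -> [3.85, -0.19, -4.23, -8.27, -12.31]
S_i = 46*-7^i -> [46, -322, 2254, -15778, 110446]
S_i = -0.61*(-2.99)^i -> [-0.61, 1.82, -5.45, 16.31, -48.75]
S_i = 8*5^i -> [8, 40, 200, 1000, 5000]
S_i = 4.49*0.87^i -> [4.49, 3.91, 3.4, 2.96, 2.57]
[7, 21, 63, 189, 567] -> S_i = 7*3^i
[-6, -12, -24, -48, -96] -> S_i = -6*2^i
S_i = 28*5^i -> [28, 140, 700, 3500, 17500]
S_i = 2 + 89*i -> [2, 91, 180, 269, 358]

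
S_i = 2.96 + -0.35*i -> [2.96, 2.61, 2.26, 1.91, 1.56]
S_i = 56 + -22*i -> [56, 34, 12, -10, -32]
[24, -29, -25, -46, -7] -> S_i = Random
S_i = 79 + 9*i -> [79, 88, 97, 106, 115]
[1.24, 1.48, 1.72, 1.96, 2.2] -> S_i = 1.24 + 0.24*i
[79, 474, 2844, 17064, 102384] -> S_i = 79*6^i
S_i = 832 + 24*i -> [832, 856, 880, 904, 928]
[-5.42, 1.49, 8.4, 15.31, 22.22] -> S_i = -5.42 + 6.91*i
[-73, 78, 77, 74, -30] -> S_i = Random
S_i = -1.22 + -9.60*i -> [-1.22, -10.82, -20.42, -30.02, -39.62]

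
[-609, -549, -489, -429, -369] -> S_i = -609 + 60*i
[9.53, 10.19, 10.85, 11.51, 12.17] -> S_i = 9.53 + 0.66*i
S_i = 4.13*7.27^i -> [4.13, 30.03, 218.28, 1586.91, 11536.86]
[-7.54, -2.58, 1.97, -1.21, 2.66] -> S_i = Random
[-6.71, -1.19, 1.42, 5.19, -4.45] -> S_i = Random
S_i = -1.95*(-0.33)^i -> [-1.95, 0.64, -0.21, 0.07, -0.02]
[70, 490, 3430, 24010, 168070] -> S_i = 70*7^i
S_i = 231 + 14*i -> [231, 245, 259, 273, 287]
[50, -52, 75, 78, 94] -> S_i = Random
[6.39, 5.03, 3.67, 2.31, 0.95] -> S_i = 6.39 + -1.36*i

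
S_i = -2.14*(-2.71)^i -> [-2.14, 5.8, -15.72, 42.59, -115.42]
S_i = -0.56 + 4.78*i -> [-0.56, 4.22, 9.0, 13.78, 18.56]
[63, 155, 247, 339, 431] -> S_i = 63 + 92*i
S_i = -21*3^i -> [-21, -63, -189, -567, -1701]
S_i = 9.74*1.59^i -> [9.74, 15.49, 24.62, 39.15, 62.25]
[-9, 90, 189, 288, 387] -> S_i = -9 + 99*i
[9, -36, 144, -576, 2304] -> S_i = 9*-4^i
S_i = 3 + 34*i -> [3, 37, 71, 105, 139]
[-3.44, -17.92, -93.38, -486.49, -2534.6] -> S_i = -3.44*5.21^i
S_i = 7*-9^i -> [7, -63, 567, -5103, 45927]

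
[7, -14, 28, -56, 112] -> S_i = 7*-2^i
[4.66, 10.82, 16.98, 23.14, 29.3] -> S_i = 4.66 + 6.16*i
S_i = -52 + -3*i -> [-52, -55, -58, -61, -64]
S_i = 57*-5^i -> [57, -285, 1425, -7125, 35625]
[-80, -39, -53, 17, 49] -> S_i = Random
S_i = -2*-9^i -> [-2, 18, -162, 1458, -13122]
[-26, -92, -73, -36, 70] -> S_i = Random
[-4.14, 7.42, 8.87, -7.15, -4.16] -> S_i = Random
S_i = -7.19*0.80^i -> [-7.19, -5.75, -4.6, -3.68, -2.95]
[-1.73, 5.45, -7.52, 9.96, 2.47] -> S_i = Random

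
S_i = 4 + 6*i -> [4, 10, 16, 22, 28]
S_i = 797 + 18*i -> [797, 815, 833, 851, 869]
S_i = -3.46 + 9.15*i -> [-3.46, 5.69, 14.84, 23.99, 33.14]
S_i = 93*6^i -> [93, 558, 3348, 20088, 120528]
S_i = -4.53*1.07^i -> [-4.53, -4.85, -5.19, -5.55, -5.94]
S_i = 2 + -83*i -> [2, -81, -164, -247, -330]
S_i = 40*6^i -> [40, 240, 1440, 8640, 51840]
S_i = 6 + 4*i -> [6, 10, 14, 18, 22]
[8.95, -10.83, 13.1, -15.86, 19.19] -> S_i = 8.95*(-1.21)^i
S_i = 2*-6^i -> [2, -12, 72, -432, 2592]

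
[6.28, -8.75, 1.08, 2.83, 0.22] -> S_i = Random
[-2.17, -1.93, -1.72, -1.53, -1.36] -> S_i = -2.17*0.89^i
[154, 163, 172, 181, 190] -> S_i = 154 + 9*i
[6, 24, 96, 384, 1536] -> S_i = 6*4^i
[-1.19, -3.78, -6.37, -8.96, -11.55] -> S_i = -1.19 + -2.59*i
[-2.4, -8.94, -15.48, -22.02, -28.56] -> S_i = -2.40 + -6.54*i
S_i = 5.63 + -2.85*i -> [5.63, 2.78, -0.07, -2.92, -5.77]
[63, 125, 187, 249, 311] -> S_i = 63 + 62*i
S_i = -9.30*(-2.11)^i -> [-9.3, 19.62, -41.4, 87.36, -184.34]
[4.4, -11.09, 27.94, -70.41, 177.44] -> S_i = 4.40*(-2.52)^i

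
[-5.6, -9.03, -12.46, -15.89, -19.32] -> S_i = -5.60 + -3.43*i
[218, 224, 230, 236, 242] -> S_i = 218 + 6*i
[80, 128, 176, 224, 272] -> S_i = 80 + 48*i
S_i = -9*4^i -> [-9, -36, -144, -576, -2304]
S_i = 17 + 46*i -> [17, 63, 109, 155, 201]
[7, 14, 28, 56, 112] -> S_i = 7*2^i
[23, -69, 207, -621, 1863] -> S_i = 23*-3^i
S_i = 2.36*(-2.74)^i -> [2.36, -6.47, 17.72, -48.55, 133.02]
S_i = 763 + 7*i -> [763, 770, 777, 784, 791]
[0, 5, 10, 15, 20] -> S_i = 0 + 5*i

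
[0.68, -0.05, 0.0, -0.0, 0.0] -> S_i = 0.68*(-0.07)^i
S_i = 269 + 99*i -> [269, 368, 467, 566, 665]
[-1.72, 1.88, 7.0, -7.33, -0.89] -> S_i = Random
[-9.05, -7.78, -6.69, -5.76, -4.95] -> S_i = -9.05*0.86^i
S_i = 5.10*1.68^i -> [5.1, 8.57, 14.39, 24.18, 40.63]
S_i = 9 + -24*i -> [9, -15, -39, -63, -87]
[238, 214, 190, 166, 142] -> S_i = 238 + -24*i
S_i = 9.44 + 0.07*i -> [9.44, 9.51, 9.58, 9.65, 9.72]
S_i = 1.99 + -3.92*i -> [1.99, -1.93, -5.85, -9.77, -13.69]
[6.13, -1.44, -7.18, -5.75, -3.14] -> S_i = Random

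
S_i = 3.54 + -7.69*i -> [3.54, -4.15, -11.84, -19.53, -27.22]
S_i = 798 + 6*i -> [798, 804, 810, 816, 822]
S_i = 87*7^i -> [87, 609, 4263, 29841, 208887]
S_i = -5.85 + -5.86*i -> [-5.85, -11.71, -17.57, -23.43, -29.29]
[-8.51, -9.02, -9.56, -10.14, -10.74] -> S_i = -8.51*1.06^i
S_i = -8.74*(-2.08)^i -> [-8.74, 18.18, -37.81, 78.65, -163.59]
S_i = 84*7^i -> [84, 588, 4116, 28812, 201684]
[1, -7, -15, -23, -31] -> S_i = 1 + -8*i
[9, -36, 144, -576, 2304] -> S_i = 9*-4^i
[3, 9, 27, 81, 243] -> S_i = 3*3^i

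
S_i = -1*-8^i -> [-1, 8, -64, 512, -4096]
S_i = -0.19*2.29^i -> [-0.19, -0.44, -1.0, -2.28, -5.23]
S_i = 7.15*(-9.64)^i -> [7.15, -68.93, 664.45, -6405.27, 61746.76]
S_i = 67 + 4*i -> [67, 71, 75, 79, 83]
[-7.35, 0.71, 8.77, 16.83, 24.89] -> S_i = -7.35 + 8.06*i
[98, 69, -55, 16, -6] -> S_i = Random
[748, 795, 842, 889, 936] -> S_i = 748 + 47*i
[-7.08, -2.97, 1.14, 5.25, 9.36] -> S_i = -7.08 + 4.11*i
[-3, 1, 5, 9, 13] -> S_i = -3 + 4*i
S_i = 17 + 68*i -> [17, 85, 153, 221, 289]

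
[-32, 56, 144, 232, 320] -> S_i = -32 + 88*i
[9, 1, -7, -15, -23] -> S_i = 9 + -8*i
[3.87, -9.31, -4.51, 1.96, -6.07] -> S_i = Random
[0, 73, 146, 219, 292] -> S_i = 0 + 73*i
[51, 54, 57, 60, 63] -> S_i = 51 + 3*i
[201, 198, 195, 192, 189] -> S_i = 201 + -3*i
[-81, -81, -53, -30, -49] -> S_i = Random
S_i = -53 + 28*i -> [-53, -25, 3, 31, 59]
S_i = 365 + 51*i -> [365, 416, 467, 518, 569]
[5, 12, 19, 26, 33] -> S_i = 5 + 7*i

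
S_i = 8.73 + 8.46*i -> [8.73, 17.19, 25.65, 34.11, 42.57]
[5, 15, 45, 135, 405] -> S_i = 5*3^i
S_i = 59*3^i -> [59, 177, 531, 1593, 4779]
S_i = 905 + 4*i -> [905, 909, 913, 917, 921]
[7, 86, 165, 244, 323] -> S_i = 7 + 79*i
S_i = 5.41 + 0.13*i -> [5.41, 5.54, 5.67, 5.8, 5.93]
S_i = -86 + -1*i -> [-86, -87, -88, -89, -90]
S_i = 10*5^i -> [10, 50, 250, 1250, 6250]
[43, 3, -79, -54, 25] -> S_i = Random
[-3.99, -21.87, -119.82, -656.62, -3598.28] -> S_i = -3.99*5.48^i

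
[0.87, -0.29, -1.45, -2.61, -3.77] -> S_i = 0.87 + -1.16*i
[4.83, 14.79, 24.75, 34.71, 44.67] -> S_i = 4.83 + 9.96*i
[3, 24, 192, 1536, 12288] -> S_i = 3*8^i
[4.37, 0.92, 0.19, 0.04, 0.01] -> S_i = 4.37*0.21^i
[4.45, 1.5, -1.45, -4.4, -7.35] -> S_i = 4.45 + -2.95*i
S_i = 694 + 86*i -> [694, 780, 866, 952, 1038]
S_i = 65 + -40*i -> [65, 25, -15, -55, -95]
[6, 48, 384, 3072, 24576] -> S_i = 6*8^i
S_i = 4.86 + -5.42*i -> [4.86, -0.56, -5.98, -11.4, -16.82]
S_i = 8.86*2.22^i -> [8.86, 19.67, 43.67, 96.94, 215.2]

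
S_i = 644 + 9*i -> [644, 653, 662, 671, 680]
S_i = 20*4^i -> [20, 80, 320, 1280, 5120]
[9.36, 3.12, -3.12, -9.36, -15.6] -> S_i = 9.36 + -6.24*i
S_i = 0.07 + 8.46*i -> [0.07, 8.53, 16.99, 25.45, 33.91]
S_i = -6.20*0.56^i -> [-6.2, -3.47, -1.94, -1.09, -0.61]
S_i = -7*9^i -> [-7, -63, -567, -5103, -45927]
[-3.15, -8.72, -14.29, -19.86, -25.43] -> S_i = -3.15 + -5.57*i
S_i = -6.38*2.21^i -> [-6.38, -14.1, -31.16, -68.86, -152.19]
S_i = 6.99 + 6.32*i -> [6.99, 13.31, 19.63, 25.95, 32.27]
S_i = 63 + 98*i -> [63, 161, 259, 357, 455]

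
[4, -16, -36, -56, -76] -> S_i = 4 + -20*i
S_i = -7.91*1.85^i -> [-7.91, -14.63, -27.07, -50.08, -92.65]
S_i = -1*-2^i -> [-1, 2, -4, 8, -16]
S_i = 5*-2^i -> [5, -10, 20, -40, 80]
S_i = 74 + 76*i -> [74, 150, 226, 302, 378]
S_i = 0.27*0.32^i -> [0.27, 0.09, 0.03, 0.01, 0.0]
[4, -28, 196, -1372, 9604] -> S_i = 4*-7^i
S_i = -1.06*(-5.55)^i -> [-1.06, 5.88, -32.65, 181.21, -1005.72]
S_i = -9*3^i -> [-9, -27, -81, -243, -729]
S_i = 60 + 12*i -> [60, 72, 84, 96, 108]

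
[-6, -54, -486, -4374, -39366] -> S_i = -6*9^i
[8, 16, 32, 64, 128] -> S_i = 8*2^i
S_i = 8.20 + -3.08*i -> [8.2, 5.12, 2.04, -1.04, -4.12]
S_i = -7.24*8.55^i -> [-7.24, -61.9, -529.26, -4525.19, -38690.38]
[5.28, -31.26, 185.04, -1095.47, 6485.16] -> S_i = 5.28*(-5.92)^i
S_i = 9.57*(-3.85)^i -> [9.57, -36.84, 141.85, -546.13, 2102.59]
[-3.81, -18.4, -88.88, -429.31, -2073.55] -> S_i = -3.81*4.83^i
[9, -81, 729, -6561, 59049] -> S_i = 9*-9^i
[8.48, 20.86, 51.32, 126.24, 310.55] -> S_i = 8.48*2.46^i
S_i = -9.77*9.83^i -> [-9.77, -96.04, -944.06, -9280.15, -91223.9]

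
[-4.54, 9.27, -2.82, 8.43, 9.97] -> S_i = Random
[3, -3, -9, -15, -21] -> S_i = 3 + -6*i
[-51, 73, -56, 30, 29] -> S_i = Random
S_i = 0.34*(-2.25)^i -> [0.34, -0.76, 1.72, -3.87, 8.71]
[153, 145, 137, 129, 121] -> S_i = 153 + -8*i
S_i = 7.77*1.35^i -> [7.77, 10.49, 14.16, 19.12, 25.81]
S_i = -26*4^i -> [-26, -104, -416, -1664, -6656]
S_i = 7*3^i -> [7, 21, 63, 189, 567]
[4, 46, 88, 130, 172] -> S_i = 4 + 42*i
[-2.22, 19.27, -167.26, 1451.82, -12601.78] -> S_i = -2.22*(-8.68)^i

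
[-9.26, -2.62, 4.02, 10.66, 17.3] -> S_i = -9.26 + 6.64*i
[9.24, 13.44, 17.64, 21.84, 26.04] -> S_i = 9.24 + 4.20*i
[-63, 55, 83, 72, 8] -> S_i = Random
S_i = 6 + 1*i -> [6, 7, 8, 9, 10]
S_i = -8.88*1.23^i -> [-8.88, -10.92, -13.43, -16.52, -20.33]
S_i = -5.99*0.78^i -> [-5.99, -4.67, -3.64, -2.84, -2.22]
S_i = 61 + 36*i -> [61, 97, 133, 169, 205]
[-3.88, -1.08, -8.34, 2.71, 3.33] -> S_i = Random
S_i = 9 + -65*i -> [9, -56, -121, -186, -251]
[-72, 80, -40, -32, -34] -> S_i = Random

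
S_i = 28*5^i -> [28, 140, 700, 3500, 17500]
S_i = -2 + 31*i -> [-2, 29, 60, 91, 122]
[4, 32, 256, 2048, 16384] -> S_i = 4*8^i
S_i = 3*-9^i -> [3, -27, 243, -2187, 19683]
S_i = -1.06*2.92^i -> [-1.06, -3.1, -9.04, -26.39, -77.06]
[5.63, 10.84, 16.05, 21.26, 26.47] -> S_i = 5.63 + 5.21*i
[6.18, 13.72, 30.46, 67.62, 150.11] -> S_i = 6.18*2.22^i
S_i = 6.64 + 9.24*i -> [6.64, 15.88, 25.12, 34.36, 43.6]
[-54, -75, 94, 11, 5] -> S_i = Random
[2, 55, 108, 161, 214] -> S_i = 2 + 53*i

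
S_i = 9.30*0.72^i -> [9.3, 6.7, 4.82, 3.47, 2.5]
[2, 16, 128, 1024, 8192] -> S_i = 2*8^i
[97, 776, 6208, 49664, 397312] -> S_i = 97*8^i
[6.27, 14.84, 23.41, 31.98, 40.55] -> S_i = 6.27 + 8.57*i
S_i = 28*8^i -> [28, 224, 1792, 14336, 114688]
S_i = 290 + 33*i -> [290, 323, 356, 389, 422]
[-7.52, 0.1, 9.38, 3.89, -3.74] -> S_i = Random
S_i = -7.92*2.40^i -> [-7.92, -19.01, -45.62, -109.49, -262.77]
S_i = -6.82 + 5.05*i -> [-6.82, -1.77, 3.28, 8.33, 13.38]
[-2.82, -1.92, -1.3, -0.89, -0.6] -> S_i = -2.82*0.68^i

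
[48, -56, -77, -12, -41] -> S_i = Random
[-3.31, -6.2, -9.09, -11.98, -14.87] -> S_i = -3.31 + -2.89*i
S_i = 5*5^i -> [5, 25, 125, 625, 3125]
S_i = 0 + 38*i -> [0, 38, 76, 114, 152]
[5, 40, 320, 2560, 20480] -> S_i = 5*8^i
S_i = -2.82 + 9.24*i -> [-2.82, 6.42, 15.66, 24.9, 34.14]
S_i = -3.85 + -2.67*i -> [-3.85, -6.52, -9.19, -11.86, -14.53]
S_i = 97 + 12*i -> [97, 109, 121, 133, 145]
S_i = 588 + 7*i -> [588, 595, 602, 609, 616]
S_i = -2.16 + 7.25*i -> [-2.16, 5.09, 12.34, 19.59, 26.84]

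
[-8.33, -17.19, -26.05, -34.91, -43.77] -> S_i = -8.33 + -8.86*i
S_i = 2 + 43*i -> [2, 45, 88, 131, 174]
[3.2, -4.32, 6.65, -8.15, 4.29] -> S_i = Random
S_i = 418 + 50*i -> [418, 468, 518, 568, 618]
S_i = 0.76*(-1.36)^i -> [0.76, -1.03, 1.41, -1.91, 2.6]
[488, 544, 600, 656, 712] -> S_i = 488 + 56*i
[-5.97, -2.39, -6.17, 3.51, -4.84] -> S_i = Random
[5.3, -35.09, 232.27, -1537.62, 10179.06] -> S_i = 5.30*(-6.62)^i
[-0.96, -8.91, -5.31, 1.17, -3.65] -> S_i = Random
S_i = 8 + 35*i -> [8, 43, 78, 113, 148]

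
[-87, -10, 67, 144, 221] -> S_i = -87 + 77*i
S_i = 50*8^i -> [50, 400, 3200, 25600, 204800]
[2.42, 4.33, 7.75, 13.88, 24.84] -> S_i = 2.42*1.79^i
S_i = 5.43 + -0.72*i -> [5.43, 4.71, 3.99, 3.27, 2.55]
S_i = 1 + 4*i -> [1, 5, 9, 13, 17]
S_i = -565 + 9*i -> [-565, -556, -547, -538, -529]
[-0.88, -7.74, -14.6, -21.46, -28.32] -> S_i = -0.88 + -6.86*i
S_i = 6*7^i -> [6, 42, 294, 2058, 14406]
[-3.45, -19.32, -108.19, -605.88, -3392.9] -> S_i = -3.45*5.60^i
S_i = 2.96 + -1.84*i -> [2.96, 1.12, -0.72, -2.56, -4.4]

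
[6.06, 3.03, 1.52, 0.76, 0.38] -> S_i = 6.06*0.50^i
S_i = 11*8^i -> [11, 88, 704, 5632, 45056]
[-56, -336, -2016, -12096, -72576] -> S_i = -56*6^i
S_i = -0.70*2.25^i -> [-0.7, -1.58, -3.54, -7.97, -17.94]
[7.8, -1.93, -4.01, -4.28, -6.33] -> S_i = Random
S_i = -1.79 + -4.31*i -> [-1.79, -6.1, -10.41, -14.72, -19.03]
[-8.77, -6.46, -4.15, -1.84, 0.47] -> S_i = -8.77 + 2.31*i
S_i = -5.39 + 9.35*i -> [-5.39, 3.96, 13.31, 22.66, 32.01]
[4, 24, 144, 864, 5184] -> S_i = 4*6^i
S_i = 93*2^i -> [93, 186, 372, 744, 1488]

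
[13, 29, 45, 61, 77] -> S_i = 13 + 16*i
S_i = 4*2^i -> [4, 8, 16, 32, 64]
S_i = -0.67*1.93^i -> [-0.67, -1.29, -2.5, -4.82, -9.3]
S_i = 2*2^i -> [2, 4, 8, 16, 32]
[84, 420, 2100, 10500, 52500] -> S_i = 84*5^i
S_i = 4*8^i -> [4, 32, 256, 2048, 16384]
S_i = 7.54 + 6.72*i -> [7.54, 14.26, 20.98, 27.7, 34.42]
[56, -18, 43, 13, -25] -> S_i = Random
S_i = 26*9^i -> [26, 234, 2106, 18954, 170586]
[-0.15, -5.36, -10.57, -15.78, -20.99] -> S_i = -0.15 + -5.21*i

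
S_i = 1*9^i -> [1, 9, 81, 729, 6561]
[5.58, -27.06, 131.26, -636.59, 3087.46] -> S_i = 5.58*(-4.85)^i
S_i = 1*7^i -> [1, 7, 49, 343, 2401]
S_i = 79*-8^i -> [79, -632, 5056, -40448, 323584]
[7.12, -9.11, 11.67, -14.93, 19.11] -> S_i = 7.12*(-1.28)^i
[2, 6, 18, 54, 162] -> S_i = 2*3^i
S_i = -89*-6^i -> [-89, 534, -3204, 19224, -115344]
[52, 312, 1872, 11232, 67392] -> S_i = 52*6^i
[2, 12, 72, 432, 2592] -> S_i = 2*6^i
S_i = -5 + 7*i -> [-5, 2, 9, 16, 23]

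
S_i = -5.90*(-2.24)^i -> [-5.9, 13.22, -29.6, 66.31, -148.54]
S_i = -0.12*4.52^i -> [-0.12, -0.54, -2.45, -11.08, -50.09]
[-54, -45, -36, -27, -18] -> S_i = -54 + 9*i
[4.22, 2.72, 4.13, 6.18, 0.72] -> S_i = Random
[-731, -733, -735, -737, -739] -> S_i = -731 + -2*i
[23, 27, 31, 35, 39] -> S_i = 23 + 4*i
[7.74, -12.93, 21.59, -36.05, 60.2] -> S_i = 7.74*(-1.67)^i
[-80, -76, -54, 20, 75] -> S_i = Random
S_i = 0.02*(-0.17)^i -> [0.02, -0.0, 0.0, -0.0, 0.0]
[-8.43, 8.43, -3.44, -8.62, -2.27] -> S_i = Random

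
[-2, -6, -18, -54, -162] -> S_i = -2*3^i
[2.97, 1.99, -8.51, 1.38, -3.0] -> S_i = Random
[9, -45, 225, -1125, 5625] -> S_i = 9*-5^i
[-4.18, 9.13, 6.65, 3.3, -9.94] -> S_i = Random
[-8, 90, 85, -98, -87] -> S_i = Random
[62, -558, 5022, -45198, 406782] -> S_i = 62*-9^i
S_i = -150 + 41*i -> [-150, -109, -68, -27, 14]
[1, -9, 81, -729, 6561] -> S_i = 1*-9^i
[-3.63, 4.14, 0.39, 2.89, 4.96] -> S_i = Random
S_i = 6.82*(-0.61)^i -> [6.82, -4.16, 2.54, -1.55, 0.94]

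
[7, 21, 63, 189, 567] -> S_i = 7*3^i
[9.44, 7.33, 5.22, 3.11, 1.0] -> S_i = 9.44 + -2.11*i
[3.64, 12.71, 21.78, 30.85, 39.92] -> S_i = 3.64 + 9.07*i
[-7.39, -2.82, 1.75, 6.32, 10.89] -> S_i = -7.39 + 4.57*i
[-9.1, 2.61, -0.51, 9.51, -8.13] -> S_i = Random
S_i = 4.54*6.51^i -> [4.54, 29.56, 192.41, 1252.56, 8154.17]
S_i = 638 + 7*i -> [638, 645, 652, 659, 666]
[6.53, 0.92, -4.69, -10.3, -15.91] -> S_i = 6.53 + -5.61*i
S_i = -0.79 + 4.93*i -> [-0.79, 4.14, 9.07, 14.0, 18.93]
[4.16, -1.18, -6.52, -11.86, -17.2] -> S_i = 4.16 + -5.34*i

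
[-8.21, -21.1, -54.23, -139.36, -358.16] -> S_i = -8.21*2.57^i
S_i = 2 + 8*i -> [2, 10, 18, 26, 34]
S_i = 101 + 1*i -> [101, 102, 103, 104, 105]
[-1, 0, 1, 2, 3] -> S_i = -1 + 1*i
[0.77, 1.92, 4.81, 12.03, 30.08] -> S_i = 0.77*2.50^i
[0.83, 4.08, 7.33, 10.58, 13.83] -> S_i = 0.83 + 3.25*i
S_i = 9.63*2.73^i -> [9.63, 26.29, 71.77, 195.94, 534.91]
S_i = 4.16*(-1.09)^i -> [4.16, -4.53, 4.94, -5.39, 5.87]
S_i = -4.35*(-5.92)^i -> [-4.35, 25.75, -152.45, 902.51, -5342.89]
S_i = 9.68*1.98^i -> [9.68, 19.17, 37.95, 75.14, 148.78]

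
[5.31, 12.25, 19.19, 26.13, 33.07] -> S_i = 5.31 + 6.94*i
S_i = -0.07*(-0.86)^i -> [-0.07, 0.06, -0.05, 0.04, -0.04]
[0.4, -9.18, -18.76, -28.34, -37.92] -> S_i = 0.40 + -9.58*i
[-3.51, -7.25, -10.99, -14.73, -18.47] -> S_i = -3.51 + -3.74*i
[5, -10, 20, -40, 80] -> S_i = 5*-2^i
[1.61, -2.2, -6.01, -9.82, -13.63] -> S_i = 1.61 + -3.81*i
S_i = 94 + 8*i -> [94, 102, 110, 118, 126]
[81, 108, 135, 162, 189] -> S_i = 81 + 27*i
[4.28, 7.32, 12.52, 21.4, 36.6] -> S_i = 4.28*1.71^i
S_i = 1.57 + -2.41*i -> [1.57, -0.84, -3.25, -5.66, -8.07]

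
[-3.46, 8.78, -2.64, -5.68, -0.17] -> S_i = Random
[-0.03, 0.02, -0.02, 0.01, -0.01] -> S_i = -0.03*(-0.79)^i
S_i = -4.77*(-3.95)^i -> [-4.77, 18.84, -74.42, 293.97, -1161.2]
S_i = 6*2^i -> [6, 12, 24, 48, 96]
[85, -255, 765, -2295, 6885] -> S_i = 85*-3^i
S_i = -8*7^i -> [-8, -56, -392, -2744, -19208]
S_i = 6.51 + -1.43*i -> [6.51, 5.08, 3.65, 2.22, 0.79]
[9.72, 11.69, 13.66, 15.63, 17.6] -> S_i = 9.72 + 1.97*i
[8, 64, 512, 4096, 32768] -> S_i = 8*8^i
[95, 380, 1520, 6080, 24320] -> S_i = 95*4^i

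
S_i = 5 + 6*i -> [5, 11, 17, 23, 29]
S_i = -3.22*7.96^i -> [-3.22, -25.63, -204.02, -1624.03, -12927.31]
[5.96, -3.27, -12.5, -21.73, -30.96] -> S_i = 5.96 + -9.23*i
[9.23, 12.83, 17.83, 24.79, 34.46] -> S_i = 9.23*1.39^i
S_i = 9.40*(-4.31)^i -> [9.4, -40.51, 174.62, -752.59, 3243.67]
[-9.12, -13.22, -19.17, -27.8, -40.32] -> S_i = -9.12*1.45^i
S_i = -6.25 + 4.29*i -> [-6.25, -1.96, 2.33, 6.62, 10.91]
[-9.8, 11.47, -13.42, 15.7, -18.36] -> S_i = -9.80*(-1.17)^i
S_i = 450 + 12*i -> [450, 462, 474, 486, 498]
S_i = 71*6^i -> [71, 426, 2556, 15336, 92016]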